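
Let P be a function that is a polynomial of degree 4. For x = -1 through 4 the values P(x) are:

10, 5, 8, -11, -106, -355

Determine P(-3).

Write P(x) = ax^4 + bx³ + cx² + dx + e; the 6 given values yield a linear system in the 5 coefficients.
Solving, P(x) = -x^4 - 3x³ + 5x² + 2x + 5.
Then P(-3) = 44.

44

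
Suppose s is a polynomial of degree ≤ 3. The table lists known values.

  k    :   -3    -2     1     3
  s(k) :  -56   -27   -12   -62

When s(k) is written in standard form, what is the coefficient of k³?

Write s(k) = ak³ + bk² + ck + d; the 4 given values yield a linear system in the 4 coefficients.
Solving, the leading coefficient vanishes, and s(k) = -6k² - k - 5.
The coefficient of k³ is 0.

0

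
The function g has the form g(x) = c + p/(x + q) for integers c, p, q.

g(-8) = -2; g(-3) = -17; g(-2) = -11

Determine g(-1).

-9

(g(x) − c)(x + q) = p for each data point; the three points give a linear system in c and q, then p follows.
Solving: c = -5, q = 4, p = -12, so g(x) = -5 − 12/(x + 4).
Then g(-1) = -5 − 12/3 = -9.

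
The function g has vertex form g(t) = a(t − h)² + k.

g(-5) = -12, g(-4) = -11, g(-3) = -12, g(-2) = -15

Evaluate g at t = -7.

First differences 1, -1, -3; second difference -2 = 2a, so a = -1.
Expanding, the t-coefficient is −2ah = 2h; matching it to the data gives h = -4, and then k = -11.
So g(t) = -1(t + 4)² − 11.
g(-7) = -1·(-3)² − 11 = -20.

-20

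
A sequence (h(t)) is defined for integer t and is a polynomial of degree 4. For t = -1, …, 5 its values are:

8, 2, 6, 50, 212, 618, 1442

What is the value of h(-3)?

First differences: -6, 4, 44, 162, 406, 824. Second differences: 10, 40, 118, 244, 418. Third differences: 30, 78, 126, 174. Fourth differences: 48, 48, 48.
Level-4 differences are constant, so h has degree 4.
Fitting a degree-4 polynomial gives h(t) = 2t^4 + t³ + 3t² - 2t + 2.
Then h(-3) = 170.

170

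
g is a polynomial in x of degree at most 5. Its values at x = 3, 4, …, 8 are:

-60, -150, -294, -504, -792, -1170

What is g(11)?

First differences: -90, -144, -210, -288, -378. Second differences: -54, -66, -78, -90. Third differences: -12, -12, -12.
Level-3 differences are constant, so g has degree 3.
Fitting a degree-3 polynomial gives g(x) = -2x³ - 3x² + 5x + 6.
Then g(11) = -2964.

-2964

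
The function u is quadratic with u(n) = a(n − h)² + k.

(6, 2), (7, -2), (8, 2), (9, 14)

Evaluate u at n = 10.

34

First differences -4, 4, 12; second difference 8 = 2a, so a = 4.
Expanding, the n-coefficient is −2ah = -8h; matching it to the data gives h = 7, and then k = -2.
So u(n) = 4(n − 7)² − 2.
u(10) = 4·3² − 2 = 34.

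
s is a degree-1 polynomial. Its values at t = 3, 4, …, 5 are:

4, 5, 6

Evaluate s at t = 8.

9

Write s(t) = at + b; the 3 given values yield a linear system in the 2 coefficients.
Solving, s(t) = t + 1.
Then s(8) = 9.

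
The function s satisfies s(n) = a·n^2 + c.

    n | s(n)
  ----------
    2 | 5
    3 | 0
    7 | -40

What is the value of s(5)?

-16

From s(2) = 5 and s(3) = 0: 4a + c = 5 and 9a + c = 0.
Subtracting: 5a = -5, so a = -1; then c = 5 − (-1)·4 = 9.
So s(n) = -1n² + 9, and s(5) = -16.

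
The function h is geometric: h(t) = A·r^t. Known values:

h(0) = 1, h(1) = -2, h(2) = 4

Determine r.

Consecutive ratio: -2/1 = -2, and 4/(-2) = -2, so r = -2.
Then A·(-2)^0 = 1 gives A = 1, and h(t) = 1·(-2)^t.

-2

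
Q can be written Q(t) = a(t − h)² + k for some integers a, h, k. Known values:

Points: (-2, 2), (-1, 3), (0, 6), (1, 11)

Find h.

-2

First differences 1, 3, 5; second difference 2 = 2a, so a = 1.
Expanding, the t-coefficient is −2ah = -2h; matching it to the data gives h = -2, and then k = 2.
So Q(t) = 1(t + 2)² + 2.
Hence h = -2.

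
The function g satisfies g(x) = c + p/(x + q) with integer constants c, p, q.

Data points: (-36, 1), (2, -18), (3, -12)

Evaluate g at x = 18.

-2

(g(x) − c)(x + q) = p for each data point; the three points give a linear system in c and q, then p follows.
Solving: c = 0, q = 0, p = -36, so g(x) = -36/(x + 0).
Then g(18) = 0 − 36/18 = -2.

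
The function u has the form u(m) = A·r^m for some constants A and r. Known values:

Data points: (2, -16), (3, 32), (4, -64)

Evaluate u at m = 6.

-256

Consecutive ratio: 32/(-16) = -2, and -64/32 = -2, so r = -2.
Then A·(-2)^2 = -16 gives A = -4, and u(m) = -4·(-2)^m.
u(6) = -4·(-2)^6 = -256.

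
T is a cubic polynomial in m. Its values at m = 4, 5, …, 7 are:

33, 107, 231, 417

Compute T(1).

Write T(m) = am³ + bm² + cm + d; the 4 given values yield a linear system in the 4 coefficients.
Solving, T(m) = 2m³ - 5m² - 3m - 3.
Then T(1) = -9.

-9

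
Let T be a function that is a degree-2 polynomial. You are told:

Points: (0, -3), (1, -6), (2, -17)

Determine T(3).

-36

Write T(x) = ax² + bx + c; the 3 given values yield a linear system in the 3 coefficients.
Solving, T(x) = -4x² + x - 3.
Then T(3) = -36.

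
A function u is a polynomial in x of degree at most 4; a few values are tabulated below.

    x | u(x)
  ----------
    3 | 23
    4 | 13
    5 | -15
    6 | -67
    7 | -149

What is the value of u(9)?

-427

First differences: -10, -28, -52, -82. Second differences: -18, -24, -30. Third differences: -6, -6.
Level-3 differences are constant, so u has degree 3.
Fitting a degree-3 polynomial gives u(x) = -x³ + 3x² + 6x + 5.
Then u(9) = -427.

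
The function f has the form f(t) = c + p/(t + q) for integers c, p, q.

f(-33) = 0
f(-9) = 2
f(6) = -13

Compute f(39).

-2

(f(t) − c)(t + q) = p for each data point; the three points give a linear system in c and q, then p follows.
Solving: c = -1, q = -3, p = -36, so f(t) = -1 − 36/(t − 3).
Then f(39) = -1 − 36/36 = -2.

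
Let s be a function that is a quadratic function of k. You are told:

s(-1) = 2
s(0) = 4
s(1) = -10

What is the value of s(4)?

-148

Write s(k) = ak² + bk + c; the 3 given values yield a linear system in the 3 coefficients.
Solving, s(k) = -8k² - 6k + 4.
Then s(4) = -148.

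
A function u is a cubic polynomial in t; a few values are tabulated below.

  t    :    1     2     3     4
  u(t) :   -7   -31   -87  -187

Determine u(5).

Write u(t) = at³ + bt² + ct + d; the 4 given values yield a linear system in the 4 coefficients.
Solving, u(t) = -2t³ - 4t² + 2t - 3.
Then u(5) = -343.

-343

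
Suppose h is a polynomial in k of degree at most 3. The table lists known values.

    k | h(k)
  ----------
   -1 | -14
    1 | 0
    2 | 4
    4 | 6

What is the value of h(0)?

Write h(k) = ak³ + bk² + ck + d; the 4 given values yield a linear system in the 4 coefficients.
Solving, the leading coefficient vanishes, and h(k) = -k² + 7k - 6.
Then h(0) = -6.

-6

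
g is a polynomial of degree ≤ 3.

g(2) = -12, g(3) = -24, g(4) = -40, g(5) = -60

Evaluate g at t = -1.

0

First differences: -12, -16, -20. Second differences: -4, -4.
Level-2 differences are constant, so g has degree 2.
Fitting a degree-2 polynomial gives g(t) = -2t² - 2t.
Then g(-1) = 0.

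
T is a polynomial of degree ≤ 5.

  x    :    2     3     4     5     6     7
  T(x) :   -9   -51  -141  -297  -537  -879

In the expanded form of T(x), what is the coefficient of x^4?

0

First differences: -42, -90, -156, -240, -342. Second differences: -48, -66, -84, -102. Third differences: -18, -18, -18.
Level-3 differences are constant, so T has degree 3.
Fitting a degree-3 polynomial gives T(x) = -3x³ + 3x² + 3.
The coefficient of x^4 is 0.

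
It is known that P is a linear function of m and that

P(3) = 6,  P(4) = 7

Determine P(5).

Write P(m) = am + b; the 2 given values yield a linear system in the 2 coefficients.
Solving, P(m) = m + 3.
Then P(5) = 8.

8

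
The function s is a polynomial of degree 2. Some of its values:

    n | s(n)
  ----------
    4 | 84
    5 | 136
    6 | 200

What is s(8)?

364

Write s(n) = an² + bn + c; the 3 given values yield a linear system in the 3 coefficients.
Solving, s(n) = 6n² - 2n - 4.
Then s(8) = 364.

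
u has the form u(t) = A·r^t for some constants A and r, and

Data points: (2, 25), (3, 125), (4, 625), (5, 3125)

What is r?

Consecutive ratio: 125/25 = 5, and 625/125 = 5, so r = 5.
Then A·5^2 = 25 gives A = 1, and u(t) = 1·5^t.

5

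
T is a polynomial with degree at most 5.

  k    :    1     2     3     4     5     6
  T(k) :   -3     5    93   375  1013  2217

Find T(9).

12045

First differences: 8, 88, 282, 638, 1204. Second differences: 80, 194, 356, 566. Third differences: 114, 162, 210. Fourth differences: 48, 48.
Level-4 differences are constant, so T has degree 4.
Fitting a degree-4 polynomial gives T(k) = 2k^4 - k³ - 4k² - 3k + 3.
Then T(9) = 12045.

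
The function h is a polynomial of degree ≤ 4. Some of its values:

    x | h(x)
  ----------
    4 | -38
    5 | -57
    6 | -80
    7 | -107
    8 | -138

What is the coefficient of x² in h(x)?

Write h(x) = ax^4 + bx³ + cx² + dx + e; the 5 given values yield a linear system in the 5 coefficients.
Solving, the top 2 coefficients vanish, and h(x) = -2x² - x - 2.
The coefficient of x² is -2.

-2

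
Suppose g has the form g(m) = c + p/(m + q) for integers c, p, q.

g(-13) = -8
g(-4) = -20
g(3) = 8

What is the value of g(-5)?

-16

(g(m) − c)(m + q) = p for each data point; the three points give a linear system in c and q, then p follows.
Solving: c = -4, q = 1, p = 48, so g(m) = -4 + 48/(m + 1).
Then g(-5) = -4 + 48/(-4) = -16.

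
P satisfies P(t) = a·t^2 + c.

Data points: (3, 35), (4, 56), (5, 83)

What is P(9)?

From P(3) = 35 and P(4) = 56: 9a + c = 35 and 16a + c = 56.
Subtracting: 7a = 21, so a = 3; then c = 35 − 3·9 = 8.
So P(t) = 3t² + 8, and P(9) = 251.

251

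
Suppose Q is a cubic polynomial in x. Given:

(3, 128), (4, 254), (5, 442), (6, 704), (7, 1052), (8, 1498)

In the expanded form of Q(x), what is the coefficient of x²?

7

First differences: 126, 188, 262, 348, 446. Second differences: 62, 74, 86, 98. Third differences: 12, 12, 12.
Level-3 differences are constant, so Q has degree 3.
Fitting a degree-3 polynomial gives Q(x) = 2x³ + 7x² + 3x + 2.
The coefficient of x² is 7.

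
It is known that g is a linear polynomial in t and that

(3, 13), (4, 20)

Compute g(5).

Write g(t) = at + b; the 2 given values yield a linear system in the 2 coefficients.
Solving, g(t) = 7t - 8.
Then g(5) = 27.

27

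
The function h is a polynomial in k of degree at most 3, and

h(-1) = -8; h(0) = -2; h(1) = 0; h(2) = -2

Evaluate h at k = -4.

-50

Write h(k) = ak³ + bk² + ck + d; the 4 given values yield a linear system in the 4 coefficients.
Solving, the leading coefficient vanishes, and h(k) = -2k² + 4k - 2.
Then h(-4) = -50.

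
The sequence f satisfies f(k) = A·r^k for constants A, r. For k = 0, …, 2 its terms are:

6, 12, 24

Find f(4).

Consecutive ratio: 12/6 = 2, and 24/12 = 2, so r = 2.
Then A·2^0 = 6 gives A = 6, and f(k) = 6·2^k.
f(4) = 6·2^4 = 96.

96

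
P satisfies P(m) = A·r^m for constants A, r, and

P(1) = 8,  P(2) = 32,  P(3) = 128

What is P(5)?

2048

Consecutive ratio: 32/8 = 4, and 128/32 = 4, so r = 4.
Then A·4^1 = 8 gives A = 2, and P(m) = 2·4^m.
P(5) = 2·4^5 = 2048.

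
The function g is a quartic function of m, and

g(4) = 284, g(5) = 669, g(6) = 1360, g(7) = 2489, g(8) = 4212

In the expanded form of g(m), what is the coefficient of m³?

0

Write g(m) = am^4 + bm³ + cm² + dm + e; the 5 given values yield a linear system in the 5 coefficients.
Solving, g(m) = m^4 + 2m² - 2m + 4.
The coefficient of m³ is 0.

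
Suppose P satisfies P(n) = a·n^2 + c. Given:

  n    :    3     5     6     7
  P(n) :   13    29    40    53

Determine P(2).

From P(3) = 13 and P(5) = 29: 9a + c = 13 and 25a + c = 29.
Subtracting: 16a = 16, so a = 1; then c = 13 − 1·9 = 4.
So P(n) = 1n² + 4, and P(2) = 8.

8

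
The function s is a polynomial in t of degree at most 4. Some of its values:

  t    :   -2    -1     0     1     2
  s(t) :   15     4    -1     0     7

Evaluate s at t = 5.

64

First differences: -11, -5, 1, 7. Second differences: 6, 6, 6.
Level-2 differences are constant, so s has degree 2.
Fitting a degree-2 polynomial gives s(t) = 3t² - 2t - 1.
Then s(5) = 64.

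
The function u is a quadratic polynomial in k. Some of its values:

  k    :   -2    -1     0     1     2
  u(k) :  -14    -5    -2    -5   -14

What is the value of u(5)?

-77

Write u(k) = ak² + bk + c; the 5 given values yield a linear system in the 3 coefficients.
Solving, u(k) = -3k² - 2.
Then u(5) = -77.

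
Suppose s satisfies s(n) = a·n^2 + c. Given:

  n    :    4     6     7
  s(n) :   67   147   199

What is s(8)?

From s(4) = 67 and s(6) = 147: 16a + c = 67 and 36a + c = 147.
Subtracting: 20a = 80, so a = 4; then c = 67 − 4·16 = 3.
So s(n) = 4n² + 3, and s(8) = 259.

259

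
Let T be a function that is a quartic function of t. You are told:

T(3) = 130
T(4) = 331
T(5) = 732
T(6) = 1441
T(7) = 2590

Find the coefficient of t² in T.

Write T(t) = at^4 + bt³ + ct² + dt + e; the 5 given values yield a linear system in the 5 coefficients.
Solving, T(t) = t^4 + 3t² + 5t + 7.
The coefficient of t² is 3.

3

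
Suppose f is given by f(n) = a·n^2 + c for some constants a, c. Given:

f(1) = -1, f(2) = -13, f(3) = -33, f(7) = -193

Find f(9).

-321

From f(1) = -1 and f(2) = -13: 1a + c = -1 and 4a + c = -13.
Subtracting: 3a = -12, so a = -4; then c = -1 − (-4)·1 = 3.
So f(n) = -4n² + 3, and f(9) = -321.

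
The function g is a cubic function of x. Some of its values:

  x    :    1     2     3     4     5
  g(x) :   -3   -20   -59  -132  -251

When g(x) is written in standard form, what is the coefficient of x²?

1

First differences: -17, -39, -73, -119. Second differences: -22, -34, -46. Third differences: -12, -12.
Level-3 differences are constant, so g has degree 3.
Fitting a degree-3 polynomial gives g(x) = -2x³ + x² - 6x + 4.
The coefficient of x² is 1.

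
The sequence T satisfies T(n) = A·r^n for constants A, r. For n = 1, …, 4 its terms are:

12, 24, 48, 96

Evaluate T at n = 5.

Consecutive ratio: 24/12 = 2, and 48/24 = 2, so r = 2.
Then A·2^1 = 12 gives A = 6, and T(n) = 6·2^n.
T(5) = 6·2^5 = 192.

192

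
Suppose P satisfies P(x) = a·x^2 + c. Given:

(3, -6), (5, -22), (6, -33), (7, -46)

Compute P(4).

From P(3) = -6 and P(5) = -22: 9a + c = -6 and 25a + c = -22.
Subtracting: 16a = -16, so a = -1; then c = -6 − (-1)·9 = 3.
So P(x) = -1x² + 3, and P(4) = -13.

-13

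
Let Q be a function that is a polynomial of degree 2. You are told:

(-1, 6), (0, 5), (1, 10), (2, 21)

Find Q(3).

38

Write Q(t) = at² + bt + c; the 4 given values yield a linear system in the 3 coefficients.
Solving, Q(t) = 3t² + 2t + 5.
Then Q(3) = 38.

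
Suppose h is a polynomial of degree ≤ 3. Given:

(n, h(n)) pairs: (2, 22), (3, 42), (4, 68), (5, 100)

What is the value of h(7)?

182

First differences: 20, 26, 32. Second differences: 6, 6.
Level-2 differences are constant, so h has degree 2.
Fitting a degree-2 polynomial gives h(n) = 3n² + 5n.
Then h(7) = 182.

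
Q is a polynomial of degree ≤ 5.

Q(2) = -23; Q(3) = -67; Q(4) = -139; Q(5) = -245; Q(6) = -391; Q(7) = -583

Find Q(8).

Write Q(m) = am^5 + bm^4 + cm³ + dm² + em + p; the 6 given values yield a linear system in the 6 coefficients.
Solving, the top 2 coefficients vanish, and Q(m) = -m³ - 5m² + 5.
Then Q(8) = -827.

-827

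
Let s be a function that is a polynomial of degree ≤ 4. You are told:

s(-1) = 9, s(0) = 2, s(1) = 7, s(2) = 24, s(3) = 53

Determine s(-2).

28

First differences: -7, 5, 17, 29. Second differences: 12, 12, 12.
Level-2 differences are constant, so s has degree 2.
Fitting a degree-2 polynomial gives s(t) = 6t² - t + 2.
Then s(-2) = 28.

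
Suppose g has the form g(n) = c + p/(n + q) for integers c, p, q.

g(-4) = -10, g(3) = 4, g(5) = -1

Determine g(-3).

(g(n) − c)(n + q) = p for each data point; the three points give a linear system in c and q, then p follows.
Solving: c = -6, q = -1, p = 20, so g(n) = -6 + 20/(n − 1).
Then g(-3) = -6 + 20/(-4) = -11.

-11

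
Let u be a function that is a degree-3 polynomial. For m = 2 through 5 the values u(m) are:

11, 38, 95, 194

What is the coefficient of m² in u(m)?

-3

Write u(m) = am³ + bm² + cm + d; the 4 given values yield a linear system in the 4 coefficients.
Solving, u(m) = 2m³ - 3m² + 4m - 1.
The coefficient of m² is -3.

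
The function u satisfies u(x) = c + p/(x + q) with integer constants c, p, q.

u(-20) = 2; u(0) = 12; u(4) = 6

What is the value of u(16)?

4

(u(x) − c)(x + q) = p for each data point; the three points give a linear system in c and q, then p follows.
Solving: c = 3, q = 2, p = 18, so u(x) = 3 + 18/(x + 2).
Then u(16) = 3 + 18/18 = 4.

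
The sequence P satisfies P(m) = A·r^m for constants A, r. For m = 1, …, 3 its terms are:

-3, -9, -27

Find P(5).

Consecutive ratio: -9/(-3) = 3, and -27/(-9) = 3, so r = 3.
Then A·3^1 = -3 gives A = -1, and P(m) = -1·3^m.
P(5) = -1·3^5 = -243.

-243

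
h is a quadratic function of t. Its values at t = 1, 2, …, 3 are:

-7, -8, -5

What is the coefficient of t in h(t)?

Write h(t) = at² + bt + c; the 3 given values yield a linear system in the 3 coefficients.
Solving, h(t) = 2t² - 7t - 2.
The coefficient of t is -7.

-7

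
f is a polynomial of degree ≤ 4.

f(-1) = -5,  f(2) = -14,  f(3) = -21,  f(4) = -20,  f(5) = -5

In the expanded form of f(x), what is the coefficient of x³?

1

Write f(x) = ax^4 + bx³ + cx² + dx + e; the 5 given values yield a linear system in the 5 coefficients.
Solving, the leading coefficient vanishes, and f(x) = x³ - 5x² - x.
The coefficient of x³ is 1.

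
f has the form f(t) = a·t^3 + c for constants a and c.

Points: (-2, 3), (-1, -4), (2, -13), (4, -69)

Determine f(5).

From f(-2) = 3 and f(-1) = -4: -8a + c = 3 and -1a + c = -4.
Subtracting: 7a = -7, so a = -1; then c = 3 − (-1)·(-8) = -5.
So f(t) = -1t³ − 5, and f(5) = -130.

-130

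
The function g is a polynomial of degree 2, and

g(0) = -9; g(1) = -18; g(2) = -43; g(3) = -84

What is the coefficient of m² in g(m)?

First differences: -9, -25, -41. Second differences: -16, -16.
Level-2 differences are constant, so g has degree 2.
Fitting a degree-2 polynomial gives g(m) = -8m² - m - 9.
The coefficient of m² is -8.

-8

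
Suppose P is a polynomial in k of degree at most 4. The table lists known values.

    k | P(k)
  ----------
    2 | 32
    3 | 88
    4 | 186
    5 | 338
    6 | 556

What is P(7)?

852

Write P(k) = ak^4 + bk³ + ck² + dk + e; the 5 given values yield a linear system in the 5 coefficients.
Solving, the leading coefficient vanishes, and P(k) = 2k³ + 3k² + 3k - 2.
Then P(7) = 852.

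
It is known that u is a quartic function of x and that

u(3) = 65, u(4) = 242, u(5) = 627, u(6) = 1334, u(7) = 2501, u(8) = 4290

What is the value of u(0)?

First differences: 177, 385, 707, 1167, 1789. Second differences: 208, 322, 460, 622. Third differences: 114, 138, 162. Fourth differences: 24, 24.
Level-4 differences are constant, so u has degree 4.
Fitting a degree-4 polynomial gives u(x) = x^4 + x³ - 5x² + 2.
Then u(0) = 2.

2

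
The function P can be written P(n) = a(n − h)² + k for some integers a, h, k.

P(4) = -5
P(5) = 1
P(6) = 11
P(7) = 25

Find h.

3

First differences 6, 10, 14; second difference 4 = 2a, so a = 2.
Expanding, the n-coefficient is −2ah = -4h; matching it to the data gives h = 3, and then k = -7.
So P(n) = 2(n − 3)² − 7.
Hence h = 3.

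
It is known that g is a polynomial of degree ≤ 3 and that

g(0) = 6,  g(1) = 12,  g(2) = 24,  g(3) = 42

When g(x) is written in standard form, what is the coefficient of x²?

3

First differences: 6, 12, 18. Second differences: 6, 6.
Level-2 differences are constant, so g has degree 2.
Fitting a degree-2 polynomial gives g(x) = 3x² + 3x + 6.
The coefficient of x² is 3.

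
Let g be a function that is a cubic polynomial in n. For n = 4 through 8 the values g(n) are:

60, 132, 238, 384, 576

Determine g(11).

Write g(n) = an³ + bn² + cn + d; the 5 given values yield a linear system in the 4 coefficients.
Solving, g(n) = n³ + 2n² - 7n - 8.
Then g(11) = 1488.

1488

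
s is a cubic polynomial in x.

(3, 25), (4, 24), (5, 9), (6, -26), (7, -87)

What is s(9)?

First differences: -1, -15, -35, -61. Second differences: -14, -20, -26. Third differences: -6, -6.
Level-3 differences are constant, so s has degree 3.
Fitting a degree-3 polynomial gives s(x) = -x³ + 5x² + x + 4.
Then s(9) = -311.

-311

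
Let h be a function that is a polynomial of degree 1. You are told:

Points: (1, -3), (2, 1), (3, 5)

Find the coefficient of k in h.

First differences: 4, 4.
Level-1 differences are constant, so h has degree 1.
Fitting a degree-1 polynomial gives h(k) = 4k - 7.
The coefficient of k is 4.

4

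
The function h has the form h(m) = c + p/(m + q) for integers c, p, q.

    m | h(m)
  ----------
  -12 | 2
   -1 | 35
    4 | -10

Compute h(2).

-19

(h(m) − c)(m + q) = p for each data point; the three points give a linear system in c and q, then p follows.
Solving: c = -1, q = 0, p = -36, so h(m) = -1 − 36/(m + 0).
Then h(2) = -1 − 36/2 = -19.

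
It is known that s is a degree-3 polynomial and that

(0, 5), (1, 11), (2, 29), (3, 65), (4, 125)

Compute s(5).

215

First differences: 6, 18, 36, 60. Second differences: 12, 18, 24. Third differences: 6, 6.
Level-3 differences are constant, so s has degree 3.
Extending the table by one column gives the next first difference 90, so s(5) = 125 + 90 = 215.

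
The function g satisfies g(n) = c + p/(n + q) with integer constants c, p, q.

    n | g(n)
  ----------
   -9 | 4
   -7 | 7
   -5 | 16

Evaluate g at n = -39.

(g(n) − c)(n + q) = p for each data point; the three points give a linear system in c and q, then p follows.
Solving: c = -2, q = 3, p = -36, so g(n) = -2 − 36/(n + 3).
Then g(-39) = -2 − 36/(-36) = -1.

-1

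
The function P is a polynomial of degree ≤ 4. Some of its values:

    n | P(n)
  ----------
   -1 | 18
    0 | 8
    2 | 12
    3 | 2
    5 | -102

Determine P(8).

-648

Write P(n) = an^4 + bn³ + cn² + dn + e; the 5 given values yield a linear system in the 5 coefficients.
Solving, the leading coefficient vanishes, and P(n) = -2n³ + 6n² - 2n + 8.
Then P(8) = -648.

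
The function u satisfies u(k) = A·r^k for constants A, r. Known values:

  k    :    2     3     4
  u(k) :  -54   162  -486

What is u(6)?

Consecutive ratio: 162/(-54) = -3, and -486/162 = -3, so r = -3.
Then A·(-3)^2 = -54 gives A = -6, and u(k) = -6·(-3)^k.
u(6) = -6·(-3)^6 = -4374.

-4374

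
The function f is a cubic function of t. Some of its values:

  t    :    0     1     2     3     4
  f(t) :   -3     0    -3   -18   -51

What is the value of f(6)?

First differences: 3, -3, -15, -33. Second differences: -6, -12, -18. Third differences: -6, -6.
Level-3 differences are constant, so f has degree 3.
Fitting a degree-3 polynomial gives f(t) = -t³ + 4t - 3.
Then f(6) = -195.

-195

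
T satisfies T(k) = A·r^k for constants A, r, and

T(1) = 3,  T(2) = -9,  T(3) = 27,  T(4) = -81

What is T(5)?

Consecutive ratio: -9/3 = -3, and 27/(-9) = -3, so r = -3.
Then A·(-3)^1 = 3 gives A = -1, and T(k) = -1·(-3)^k.
T(5) = -1·(-3)^5 = 243.

243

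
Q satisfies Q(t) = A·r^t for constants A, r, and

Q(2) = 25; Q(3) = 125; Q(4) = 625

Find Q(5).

3125

Consecutive ratio: 125/25 = 5, and 625/125 = 5, so r = 5.
Then A·5^2 = 25 gives A = 1, and Q(t) = 1·5^t.
Q(5) = 1·5^5 = 3125.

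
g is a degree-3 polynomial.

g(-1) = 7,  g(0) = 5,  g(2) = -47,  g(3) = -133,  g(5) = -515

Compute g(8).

-1883

Write g(n) = an³ + bn² + cn + d; the 5 given values yield a linear system in the 4 coefficients.
Solving, g(n) = -3n³ - 5n² - 4n + 5.
Then g(8) = -1883.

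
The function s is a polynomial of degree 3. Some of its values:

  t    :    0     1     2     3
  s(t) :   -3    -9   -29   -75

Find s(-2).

Write s(t) = at³ + bt² + ct + d; the 4 given values yield a linear system in the 4 coefficients.
Solving, s(t) = -2t³ - t² - 3t - 3.
Then s(-2) = 15.

15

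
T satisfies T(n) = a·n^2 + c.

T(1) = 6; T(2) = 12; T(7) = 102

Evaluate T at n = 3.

22

From T(1) = 6 and T(2) = 12: 1a + c = 6 and 4a + c = 12.
Subtracting: 3a = 6, so a = 2; then c = 6 − 2·1 = 4.
So T(n) = 2n² + 4, and T(3) = 22.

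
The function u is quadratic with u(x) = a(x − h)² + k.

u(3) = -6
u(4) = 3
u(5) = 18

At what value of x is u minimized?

First differences 9, 15; second difference 6 = 2a, so a = 3.
Expanding, the x-coefficient is −2ah = -6h; matching it to the data gives h = 2, and then k = -9.
So u(x) = 3(x − 2)² − 9.
Hence h = 2.

2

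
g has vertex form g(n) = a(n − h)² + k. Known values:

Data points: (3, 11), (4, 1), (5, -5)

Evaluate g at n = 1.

First differences -10, -6; second difference 4 = 2a, so a = 2.
Expanding, the n-coefficient is −2ah = -4h; matching it to the data gives h = 6, and then k = -7.
So g(n) = 2(n − 6)² − 7.
g(1) = 2·(-5)² − 7 = 43.

43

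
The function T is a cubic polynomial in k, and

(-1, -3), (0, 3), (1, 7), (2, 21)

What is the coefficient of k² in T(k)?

Write T(k) = ak³ + bk² + ck + d; the 4 given values yield a linear system in the 4 coefficients.
Solving, T(k) = 2k³ - k² + 3k + 3.
The coefficient of k² is -1.

-1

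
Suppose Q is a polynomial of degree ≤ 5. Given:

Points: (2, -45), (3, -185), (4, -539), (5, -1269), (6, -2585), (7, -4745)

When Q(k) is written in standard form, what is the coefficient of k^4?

-2

Write Q(k) = ak^5 + bk^4 + ck³ + dk² + ek + p; the 6 given values yield a linear system in the 6 coefficients.
Solving, the leading coefficient vanishes, and Q(k) = -2k^4 + k³ - 6k² + k + 1.
The coefficient of k^4 is -2.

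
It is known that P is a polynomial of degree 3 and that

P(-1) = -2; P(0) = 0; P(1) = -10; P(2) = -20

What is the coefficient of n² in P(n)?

-6

Write P(n) = an³ + bn² + cn + d; the 4 given values yield a linear system in the 4 coefficients.
Solving, P(n) = 2n³ - 6n² - 6n.
The coefficient of n² is -6.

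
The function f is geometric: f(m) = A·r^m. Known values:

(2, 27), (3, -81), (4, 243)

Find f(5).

Consecutive ratio: -81/27 = -3, and 243/(-81) = -3, so r = -3.
Then A·(-3)^2 = 27 gives A = 3, and f(m) = 3·(-3)^m.
f(5) = 3·(-3)^5 = -729.

-729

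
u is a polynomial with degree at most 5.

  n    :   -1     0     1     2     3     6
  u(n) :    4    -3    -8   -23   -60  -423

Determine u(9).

-1416

Write u(n) = an^5 + bn^4 + cn³ + dn² + en + p; the 6 given values yield a linear system in the 6 coefficients.
Solving, the top 2 coefficients vanish, and u(n) = -2n³ + n² - 4n - 3.
Then u(9) = -1416.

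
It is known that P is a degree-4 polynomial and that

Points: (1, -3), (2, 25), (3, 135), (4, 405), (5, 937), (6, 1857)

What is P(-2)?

-15

First differences: 28, 110, 270, 532, 920. Second differences: 82, 160, 262, 388. Third differences: 78, 102, 126. Fourth differences: 24, 24.
Level-4 differences are constant, so P has degree 4.
Fitting a degree-4 polynomial gives P(n) = n^4 + 3n³ - 2n² - 2n - 3.
Then P(-2) = -15.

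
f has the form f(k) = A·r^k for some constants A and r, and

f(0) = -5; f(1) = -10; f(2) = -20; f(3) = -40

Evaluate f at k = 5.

Consecutive ratio: -10/(-5) = 2, and -20/(-10) = 2, so r = 2.
Then A·2^0 = -5 gives A = -5, and f(k) = -5·2^k.
f(5) = -5·2^5 = -160.

-160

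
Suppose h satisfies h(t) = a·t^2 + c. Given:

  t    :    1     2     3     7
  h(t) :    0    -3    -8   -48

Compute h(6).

-35

From h(1) = 0 and h(2) = -3: 1a + c = 0 and 4a + c = -3.
Subtracting: 3a = -3, so a = -1; then c = 0 − (-1)·1 = 1.
So h(t) = -1t² + 1, and h(6) = -35.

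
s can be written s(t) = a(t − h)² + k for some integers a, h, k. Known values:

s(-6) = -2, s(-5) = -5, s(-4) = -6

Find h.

First differences -3, -1; second difference 2 = 2a, so a = 1.
Expanding, the t-coefficient is −2ah = -2h; matching it to the data gives h = -4, and then k = -6.
So s(t) = 1(t + 4)² − 6.
Hence h = -4.

-4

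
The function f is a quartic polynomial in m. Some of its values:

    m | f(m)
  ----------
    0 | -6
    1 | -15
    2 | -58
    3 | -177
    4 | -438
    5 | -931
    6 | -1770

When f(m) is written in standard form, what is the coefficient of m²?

-7

First differences: -9, -43, -119, -261, -493, -839. Second differences: -34, -76, -142, -232, -346. Third differences: -42, -66, -90, -114. Fourth differences: -24, -24, -24.
Level-4 differences are constant, so f has degree 4.
Fitting a degree-4 polynomial gives f(m) = -m^4 - m³ - 7m² - 6.
The coefficient of m² is -7.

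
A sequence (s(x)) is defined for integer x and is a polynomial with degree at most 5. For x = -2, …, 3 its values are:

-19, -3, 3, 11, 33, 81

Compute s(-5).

Write s(x) = ax^5 + bx^4 + cx³ + dx² + ex + p; the 6 given values yield a linear system in the 6 coefficients.
Solving, the top 2 coefficients vanish, and s(x) = 2x³ + x² + 5x + 3.
Then s(-5) = -247.

-247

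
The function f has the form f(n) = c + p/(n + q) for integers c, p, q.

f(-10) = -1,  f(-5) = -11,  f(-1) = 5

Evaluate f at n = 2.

3

(f(n) − c)(n + q) = p for each data point; the three points give a linear system in c and q, then p follows.
Solving: c = 1, q = 4, p = 12, so f(n) = 1 + 12/(n + 4).
Then f(2) = 1 + 12/6 = 3.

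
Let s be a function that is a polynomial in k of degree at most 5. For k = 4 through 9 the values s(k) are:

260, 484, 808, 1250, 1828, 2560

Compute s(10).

First differences: 224, 324, 442, 578, 732. Second differences: 100, 118, 136, 154. Third differences: 18, 18, 18.
Level-3 differences are constant, so s has degree 3.
Extending the table by one column gives the next first difference 904, so s(10) = 2560 + 904 = 3464.

3464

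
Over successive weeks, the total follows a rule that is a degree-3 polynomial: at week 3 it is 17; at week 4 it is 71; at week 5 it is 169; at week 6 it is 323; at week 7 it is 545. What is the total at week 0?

Write the value at t as s(t).
First differences: 54, 98, 154, 222. Second differences: 44, 56, 68. Third differences: 12, 12.
Level-3 differences are constant, so s has degree 3.
Fitting a degree-3 polynomial gives s(t) = 2t³ - 2t² - 6t - 1.
Then s(0) = -1.

-1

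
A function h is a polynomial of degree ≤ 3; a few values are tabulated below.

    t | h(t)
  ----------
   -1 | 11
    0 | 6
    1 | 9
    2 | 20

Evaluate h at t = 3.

39

First differences: -5, 3, 11. Second differences: 8, 8.
Level-2 differences are constant, so h has degree 2.
Extending the table by one column gives the next first difference 19, so h(3) = 20 + 19 = 39.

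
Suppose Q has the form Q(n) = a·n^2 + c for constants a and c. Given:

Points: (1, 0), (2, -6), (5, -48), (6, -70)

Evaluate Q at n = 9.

-160

From Q(1) = 0 and Q(2) = -6: 1a + c = 0 and 4a + c = -6.
Subtracting: 3a = -6, so a = -2; then c = 0 − (-2)·1 = 2.
So Q(n) = -2n² + 2, and Q(9) = -160.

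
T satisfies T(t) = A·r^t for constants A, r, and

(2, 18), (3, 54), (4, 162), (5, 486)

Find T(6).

1458

Consecutive ratio: 54/18 = 3, and 162/54 = 3, so r = 3.
Then A·3^2 = 18 gives A = 2, and T(t) = 2·3^t.
T(6) = 2·3^6 = 1458.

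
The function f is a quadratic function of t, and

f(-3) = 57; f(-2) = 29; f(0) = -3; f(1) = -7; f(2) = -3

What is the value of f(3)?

Write f(t) = at² + bt + c; the 5 given values yield a linear system in the 3 coefficients.
Solving, f(t) = 4t² - 8t - 3.
Then f(3) = 9.

9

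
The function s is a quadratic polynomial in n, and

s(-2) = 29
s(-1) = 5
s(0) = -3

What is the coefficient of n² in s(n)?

Write s(n) = an² + bn + c; the 3 given values yield a linear system in the 3 coefficients.
Solving, s(n) = 8n² - 3.
The coefficient of n² is 8.

8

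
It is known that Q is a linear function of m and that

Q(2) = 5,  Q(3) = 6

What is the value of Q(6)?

Write Q(m) = am + b; the 2 given values yield a linear system in the 2 coefficients.
Solving, Q(m) = m + 3.
Then Q(6) = 9.

9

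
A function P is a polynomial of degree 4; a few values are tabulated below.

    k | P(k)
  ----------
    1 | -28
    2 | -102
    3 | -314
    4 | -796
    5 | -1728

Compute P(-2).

Write P(k) = ak^4 + bk³ + ck² + dk + e; the 5 given values yield a linear system in the 5 coefficients.
Solving, P(k) = -2k^4 - 2k³ - 7k² - 9k - 8.
Then P(-2) = -34.

-34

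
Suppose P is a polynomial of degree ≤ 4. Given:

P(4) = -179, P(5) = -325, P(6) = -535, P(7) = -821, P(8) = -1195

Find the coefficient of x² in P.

-2

First differences: -146, -210, -286, -374. Second differences: -64, -76, -88. Third differences: -12, -12.
Level-3 differences are constant, so P has degree 3.
Fitting a degree-3 polynomial gives P(x) = -2x³ - 2x² - 6x + 5.
The coefficient of x² is -2.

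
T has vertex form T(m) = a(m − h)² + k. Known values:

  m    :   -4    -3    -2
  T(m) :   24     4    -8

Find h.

First differences -20, -12; second difference 8 = 2a, so a = 4.
Expanding, the m-coefficient is −2ah = -8h; matching it to the data gives h = -1, and then k = -12.
So T(m) = 4(m + 1)² − 12.
Hence h = -1.

-1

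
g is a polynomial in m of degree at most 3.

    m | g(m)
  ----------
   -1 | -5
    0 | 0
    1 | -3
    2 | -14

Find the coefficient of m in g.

1

Write g(m) = am³ + bm² + cm + d; the 4 given values yield a linear system in the 4 coefficients.
Solving, the leading coefficient vanishes, and g(m) = -4m² + m.
The coefficient of m is 1.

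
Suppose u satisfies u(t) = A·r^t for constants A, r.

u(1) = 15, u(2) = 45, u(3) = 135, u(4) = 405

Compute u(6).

Consecutive ratio: 45/15 = 3, and 135/45 = 3, so r = 3.
Then A·3^1 = 15 gives A = 5, and u(t) = 5·3^t.
u(6) = 5·3^6 = 3645.

3645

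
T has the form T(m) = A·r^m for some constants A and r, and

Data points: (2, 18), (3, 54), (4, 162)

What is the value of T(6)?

Consecutive ratio: 54/18 = 3, and 162/54 = 3, so r = 3.
Then A·3^2 = 18 gives A = 2, and T(m) = 2·3^m.
T(6) = 2·3^6 = 1458.

1458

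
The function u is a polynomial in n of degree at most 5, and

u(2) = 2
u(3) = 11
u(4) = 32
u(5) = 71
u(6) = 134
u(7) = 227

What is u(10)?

Write u(n) = an^5 + bn^4 + cn³ + dn² + en + p; the 6 given values yield a linear system in the 6 coefficients.
Solving, the top 2 coefficients vanish, and u(n) = n³ - 3n² + 5n - 4.
Then u(10) = 746.

746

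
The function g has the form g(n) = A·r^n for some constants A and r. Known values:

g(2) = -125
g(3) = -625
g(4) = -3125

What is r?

Consecutive ratio: -625/(-125) = 5, and -3125/(-625) = 5, so r = 5.
Then A·5^2 = -125 gives A = -5, and g(n) = -5·5^n.

5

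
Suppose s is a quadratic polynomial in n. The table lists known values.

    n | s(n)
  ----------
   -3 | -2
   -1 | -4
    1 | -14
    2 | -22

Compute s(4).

Write s(n) = an² + bn + c; the 4 given values yield a linear system in the 3 coefficients.
Solving, s(n) = -n² - 5n - 8.
Then s(4) = -44.

-44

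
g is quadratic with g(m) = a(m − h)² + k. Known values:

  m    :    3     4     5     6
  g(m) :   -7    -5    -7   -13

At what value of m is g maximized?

4

First differences 2, -2, -6; second difference -4 = 2a, so a = -2.
Expanding, the m-coefficient is −2ah = 4h; matching it to the data gives h = 4, and then k = -5.
So g(m) = -2(m − 4)² − 5.
Hence h = 4.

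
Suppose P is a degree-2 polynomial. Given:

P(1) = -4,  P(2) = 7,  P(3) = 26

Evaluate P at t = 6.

Write P(t) = at² + bt + c; the 3 given values yield a linear system in the 3 coefficients.
Solving, P(t) = 4t² - t - 7.
Then P(6) = 131.

131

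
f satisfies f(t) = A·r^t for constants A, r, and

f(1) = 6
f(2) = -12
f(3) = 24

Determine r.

-2

Consecutive ratio: -12/6 = -2, and 24/(-12) = -2, so r = -2.
Then A·(-2)^1 = 6 gives A = -3, and f(t) = -3·(-2)^t.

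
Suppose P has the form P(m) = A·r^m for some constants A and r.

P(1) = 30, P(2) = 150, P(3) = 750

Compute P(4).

3750

Consecutive ratio: 150/30 = 5, and 750/150 = 5, so r = 5.
Then A·5^1 = 30 gives A = 6, and P(m) = 6·5^m.
P(4) = 6·5^4 = 3750.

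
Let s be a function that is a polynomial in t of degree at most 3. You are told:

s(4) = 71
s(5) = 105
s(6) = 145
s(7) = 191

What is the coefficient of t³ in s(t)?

First differences: 34, 40, 46. Second differences: 6, 6.
Level-2 differences are constant, so s has degree 2.
Fitting a degree-2 polynomial gives s(t) = 3t² + 7t - 5.
The coefficient of t³ is 0.

0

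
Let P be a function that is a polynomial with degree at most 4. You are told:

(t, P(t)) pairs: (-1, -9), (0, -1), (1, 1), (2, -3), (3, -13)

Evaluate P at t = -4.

First differences: 8, 2, -4, -10. Second differences: -6, -6, -6.
Level-2 differences are constant, so P has degree 2.
Fitting a degree-2 polynomial gives P(t) = -3t² + 5t - 1.
Then P(-4) = -69.

-69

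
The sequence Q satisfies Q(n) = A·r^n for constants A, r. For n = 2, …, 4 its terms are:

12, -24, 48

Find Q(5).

-96

Consecutive ratio: -24/12 = -2, and 48/(-24) = -2, so r = -2.
Then A·(-2)^2 = 12 gives A = 3, and Q(n) = 3·(-2)^n.
Q(5) = 3·(-2)^5 = -96.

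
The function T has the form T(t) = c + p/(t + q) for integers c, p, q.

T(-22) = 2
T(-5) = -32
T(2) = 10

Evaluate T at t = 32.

5

(T(t) − c)(t + q) = p for each data point; the three points give a linear system in c and q, then p follows.
Solving: c = 4, q = 4, p = 36, so T(t) = 4 + 36/(t + 4).
Then T(32) = 4 + 36/36 = 5.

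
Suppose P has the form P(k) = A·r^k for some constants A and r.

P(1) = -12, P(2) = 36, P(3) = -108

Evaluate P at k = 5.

-972

Consecutive ratio: 36/(-12) = -3, and -108/36 = -3, so r = -3.
Then A·(-3)^1 = -12 gives A = 4, and P(k) = 4·(-3)^k.
P(5) = 4·(-3)^5 = -972.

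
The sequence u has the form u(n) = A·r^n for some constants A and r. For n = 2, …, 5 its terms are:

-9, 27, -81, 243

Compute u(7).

Consecutive ratio: 27/(-9) = -3, and -81/27 = -3, so r = -3.
Then A·(-3)^2 = -9 gives A = -1, and u(n) = -1·(-3)^n.
u(7) = -1·(-3)^7 = 2187.

2187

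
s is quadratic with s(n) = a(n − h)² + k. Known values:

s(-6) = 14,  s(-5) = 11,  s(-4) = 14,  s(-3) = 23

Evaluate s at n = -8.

First differences -3, 3, 9; second difference 6 = 2a, so a = 3.
Expanding, the n-coefficient is −2ah = -6h; matching it to the data gives h = -5, and then k = 11.
So s(n) = 3(n + 5)² + 11.
s(-8) = 3·(-3)² + 11 = 38.

38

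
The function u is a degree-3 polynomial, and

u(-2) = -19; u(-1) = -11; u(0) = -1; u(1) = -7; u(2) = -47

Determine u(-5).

First differences: 8, 10, -6, -40. Second differences: 2, -16, -34. Third differences: -18, -18.
Level-3 differences are constant, so u has degree 3.
Fitting a degree-3 polynomial gives u(t) = -3t³ - 8t² + 5t - 1.
Then u(-5) = 149.

149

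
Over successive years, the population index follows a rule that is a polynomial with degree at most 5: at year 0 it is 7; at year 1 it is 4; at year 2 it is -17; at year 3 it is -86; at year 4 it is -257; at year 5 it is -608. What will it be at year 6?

-1241

Write the value at n as s(n).
Write s(n) = an^5 + bn^4 + cn³ + dn² + en + p; the 6 given values yield a linear system in the 6 coefficients.
Solving, the leading coefficient vanishes, and s(n) = -n^4 + n³ - 5n² + 2n + 7.
Then s(6) = -1241.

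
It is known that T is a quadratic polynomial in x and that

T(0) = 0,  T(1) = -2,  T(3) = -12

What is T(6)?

-42

Write T(x) = ax² + bx + c; the 3 given values yield a linear system in the 3 coefficients.
Solving, T(x) = -x² - x.
Then T(6) = -42.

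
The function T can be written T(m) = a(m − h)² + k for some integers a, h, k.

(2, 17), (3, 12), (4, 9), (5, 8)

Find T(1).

First differences -5, -3, -1; second difference 2 = 2a, so a = 1.
Expanding, the m-coefficient is −2ah = -2h; matching it to the data gives h = 5, and then k = 8.
So T(m) = 1(m − 5)² + 8.
T(1) = 1·(-4)² + 8 = 24.

24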